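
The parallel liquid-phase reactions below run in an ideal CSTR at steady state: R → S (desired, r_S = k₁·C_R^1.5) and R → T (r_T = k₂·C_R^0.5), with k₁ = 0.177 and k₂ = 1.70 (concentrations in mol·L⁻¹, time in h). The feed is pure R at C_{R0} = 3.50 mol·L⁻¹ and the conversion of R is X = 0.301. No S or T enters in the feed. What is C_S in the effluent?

0.214 mol·L⁻¹

Exit C_R = C_{R0}(1−X) = 3.50×0.699 = 2.447 mol·L⁻¹.
Rates in a CSTR are evaluated at the outlet concentration: r_S = 0.177×2.447^1.5 = 0.6773, r_T = 1.70×2.447^0.5 = 2.659.
Fraction of consumed R going to S: r_S/(r_S+r_T) = 0.2030.
C_S = 0.2030·C_{R0}·X = 0.2030×3.50×0.301 = 0.214 mol·L⁻¹.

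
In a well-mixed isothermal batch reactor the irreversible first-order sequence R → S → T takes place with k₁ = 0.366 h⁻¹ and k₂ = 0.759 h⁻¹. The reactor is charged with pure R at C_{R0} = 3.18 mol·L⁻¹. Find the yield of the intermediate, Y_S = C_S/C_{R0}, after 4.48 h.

The intermediate concentration in a first-order A→B→C sequence is C_S = k₁C_{R0}(e^(−k₁t) − e^(−k₂t))/(k₂−k₁).
e^(−k₁t) = e^(−0.366×4.48) = e^(−1.640) = 0.1940; e^(−k₂t) = e^(−3.400) = 0.03336.
C_S = 0.366×3.18/(0.759−0.366) × (0.1940−0.03336) = 2.962×0.1607 = 0.4759 mol·L⁻¹.
Y_S = C_S/C_{R0} = 0.4759/3.18 = 0.150.

0.150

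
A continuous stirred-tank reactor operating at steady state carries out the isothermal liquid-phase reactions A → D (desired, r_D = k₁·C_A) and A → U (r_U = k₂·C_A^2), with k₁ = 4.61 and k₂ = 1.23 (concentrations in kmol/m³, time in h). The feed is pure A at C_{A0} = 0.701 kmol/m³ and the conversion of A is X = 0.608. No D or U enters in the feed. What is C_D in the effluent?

0.397 kmol/m³

Exit C_A = C_{A0}(1−X) = 0.701×0.392 = 0.2748 kmol/m³.
In a CSTR the entire volume is at exit conditions, so r_D = 4.61×0.2748 = 1.267 and r_U = 1.23×0.2748^2 = 0.09288.
Fraction of consumed A going to D: r_D/(r_D+r_U) = 0.9317.
C_D = 0.9317·C_{A0}·X = 0.9317×0.701×0.608 = 0.397 kmol/m³.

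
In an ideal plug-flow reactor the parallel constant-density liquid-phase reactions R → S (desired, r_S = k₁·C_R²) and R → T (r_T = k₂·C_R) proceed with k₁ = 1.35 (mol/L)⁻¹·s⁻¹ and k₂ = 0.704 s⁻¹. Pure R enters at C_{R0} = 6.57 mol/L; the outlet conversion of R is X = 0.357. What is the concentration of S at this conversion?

2.14 mol/L

C_R = C_{R0}(1−X) = 4.225 mol/L.
Along a PFR/batch, dC_T/dC_R = −r_T/(r_S+r_T) = −k₂/(k₂+k₁·C_R).
Integrating from C_{R0} to C_R: C_T = (0.704/1.35)·ln[(0.704+1.35·6.57)/(0.704+1.35·4.22)] = 0.5215·ln(9.574/6.407) = 0.2094 mol/L.
Then C_S = (C_{R0}−C_R) − C_T = 2.345 − 0.2094 = 2.136 mol/L.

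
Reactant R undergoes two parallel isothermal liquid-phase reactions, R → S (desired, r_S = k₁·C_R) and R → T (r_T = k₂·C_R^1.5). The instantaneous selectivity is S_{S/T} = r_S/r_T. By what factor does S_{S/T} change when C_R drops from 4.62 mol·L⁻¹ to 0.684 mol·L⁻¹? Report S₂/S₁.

S_{S/T} = (k₁/k₂)·C_R^-0.5, so S₂/S₁ = (C_{R,2}/C_{R,1})^-0.5.
= (0.684/4.62)^(-0.5) = (0.1481)^(-0.5) = 2.60.

2.60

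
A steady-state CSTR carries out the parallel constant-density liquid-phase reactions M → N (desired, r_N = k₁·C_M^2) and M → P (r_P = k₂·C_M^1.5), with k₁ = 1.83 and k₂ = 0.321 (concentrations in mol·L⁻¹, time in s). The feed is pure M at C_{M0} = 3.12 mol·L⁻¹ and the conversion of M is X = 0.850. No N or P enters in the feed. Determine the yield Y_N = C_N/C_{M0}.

0.677

Exit C_M = C_{M0}(1−X) = 3.12×0.150 = 0.4680 mol·L⁻¹.
Rates in a CSTR are evaluated at the outlet concentration: r_N = 1.83×0.4680^2 = 0.4008, r_P = 0.321×0.4680^1.5 = 0.1028.
Fraction of consumed M going to N: r_N/(r_N+r_P) = 0.7959.
C_N = 0.7959·C_{M0}·X = 0.7959×3.12×0.850 = 2.11 mol·L⁻¹; Y_N = C_N/C_{M0} = 0.677.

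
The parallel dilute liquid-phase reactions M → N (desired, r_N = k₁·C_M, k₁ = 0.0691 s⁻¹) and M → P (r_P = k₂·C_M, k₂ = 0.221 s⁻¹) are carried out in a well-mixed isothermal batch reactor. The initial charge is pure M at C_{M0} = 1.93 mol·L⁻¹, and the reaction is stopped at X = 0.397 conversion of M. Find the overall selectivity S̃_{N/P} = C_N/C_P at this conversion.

0.313

C_M = C_{M0}(1−X) = 1.164 mol·L⁻¹.
Both paths are first order in M, so the instantaneous fraction to N is constant: dC_N/d(−C_M) = k₁/(k₁+k₂) = 0.2382.
C_N = 0.2382·(C_{M0}−C_M) = 0.2382×0.7662 = 0.183 mol·L⁻¹.
C_P = (C_{M0}−C_M)−C_N = 0.5837 mol·L⁻¹; S̃_{N/P} = 0.1825/0.5837 = 0.313.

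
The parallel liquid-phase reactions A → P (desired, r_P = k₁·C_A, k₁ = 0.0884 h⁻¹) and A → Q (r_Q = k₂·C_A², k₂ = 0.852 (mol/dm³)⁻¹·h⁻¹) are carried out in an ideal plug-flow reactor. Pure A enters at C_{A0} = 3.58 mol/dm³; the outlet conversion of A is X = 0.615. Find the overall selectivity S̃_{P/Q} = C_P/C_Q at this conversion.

C_A = C_{A0}(1−X) = 1.378 mol/dm³.
Along a PFR/batch, dC_P/dC_A = −r_P/(r_P+r_Q) = −k₁/(k₁+k₂·C_A).
Integrating from C_{A0} to C_A: C_P = (0.0884/0.852)·ln[(0.0884+0.852·3.58)/(0.0884+0.852·1.38)] = 0.1038·ln(3.139/1.263) = 0.09447 mol/dm³.
C_Q = (C_{A0}−C_A)−C_P = 2.107 mol/dm³; S̃_{P/Q} = 0.09447/2.107 = 0.0448.

0.0448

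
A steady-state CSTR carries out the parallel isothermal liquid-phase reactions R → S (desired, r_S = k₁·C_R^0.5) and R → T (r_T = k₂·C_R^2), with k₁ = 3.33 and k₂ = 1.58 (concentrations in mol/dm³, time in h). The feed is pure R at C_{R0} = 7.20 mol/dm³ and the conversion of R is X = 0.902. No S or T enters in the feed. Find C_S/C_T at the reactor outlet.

3.56

Exit C_R = C_{R0}(1−X) = 7.20×0.0980 = 0.7056 mol/dm³.
Rates in a CSTR are evaluated at the outlet concentration: r_S = 3.33×0.7056^0.5 = 2.797, r_T = 1.58×0.7056^2 = 0.7866.
Overall selectivity = C_S/C_T = r_Sτ/(r_Tτ) = r_S/r_T = 3.56.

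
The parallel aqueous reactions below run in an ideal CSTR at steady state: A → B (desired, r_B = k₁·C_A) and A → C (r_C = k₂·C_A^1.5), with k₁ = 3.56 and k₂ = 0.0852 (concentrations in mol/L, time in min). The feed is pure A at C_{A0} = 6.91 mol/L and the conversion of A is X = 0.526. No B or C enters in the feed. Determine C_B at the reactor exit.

3.48 mol/L

Exit C_A = C_{A0}(1−X) = 6.91×0.474 = 3.275 mol/L.
A CSTR operates uniformly at the exit composition, giving r_B = 11.66 and r_C = 0.5050 (each k·C_A^n at C_A = 3.275).
Fraction of consumed A going to B: r_B/(r_B+r_C) = 0.9585.
C_B = 0.9585·C_{A0}·X = 0.9585×6.91×0.526 = 3.48 mol/L.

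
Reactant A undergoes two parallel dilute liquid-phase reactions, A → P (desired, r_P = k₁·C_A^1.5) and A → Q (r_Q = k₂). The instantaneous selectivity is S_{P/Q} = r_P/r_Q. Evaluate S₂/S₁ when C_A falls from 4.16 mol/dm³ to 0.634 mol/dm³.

S_{P/Q} = (k₁/k₂)·C_A^1.5, so S₂/S₁ = (C_{A,2}/C_{A,1})^1.5.
= (0.634/4.16)^1.5 = (0.1524)^1.5 = 0.0595.
Selectivity toward P falls as C_A falls — high-concentration operation is favoured.

0.0595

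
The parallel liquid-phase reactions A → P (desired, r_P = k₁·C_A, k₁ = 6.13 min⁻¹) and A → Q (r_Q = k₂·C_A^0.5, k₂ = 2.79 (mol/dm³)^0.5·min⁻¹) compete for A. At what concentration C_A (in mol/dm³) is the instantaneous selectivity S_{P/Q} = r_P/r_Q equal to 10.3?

22.0 mol/dm³

S_{P/Q} = (k₁/k₂)·C_A^0.5 ⇒ C_A = (S·k₂/k₁)^(2).
= (10.3×2.79/6.13)^(2) = (4.688)^(2) = 22.0 mol/dm³.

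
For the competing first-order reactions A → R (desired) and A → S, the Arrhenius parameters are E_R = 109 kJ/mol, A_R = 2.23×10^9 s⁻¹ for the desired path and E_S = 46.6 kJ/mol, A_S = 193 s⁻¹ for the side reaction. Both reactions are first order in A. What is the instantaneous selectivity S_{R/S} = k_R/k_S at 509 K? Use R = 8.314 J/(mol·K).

With equal orders, S_{R/S} = k_R/k_S = (A_R/A_S)·exp[(E_S−E_R)/(RT)].
(E_S−E_R)/(RT) = (46.6−109)×10³/(8.314×509) = -62400/4232 = -14.75.
k_R/k_S = (2.23×10^9/193)·exp(-14.75) = 1.155×10^7 × 3.946×10^-7 = 4.56.

4.56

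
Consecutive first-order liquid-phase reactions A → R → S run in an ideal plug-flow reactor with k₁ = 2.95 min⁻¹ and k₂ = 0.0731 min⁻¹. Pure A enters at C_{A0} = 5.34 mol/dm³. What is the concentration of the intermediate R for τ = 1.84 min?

4.76 mol/dm³

Solving the coupled first-order balances gives C_R(τ) = [k₁/(k₂−k₁)]·C_{A0}·(e^(−k₁τ) − e^(−k₂τ)).
e^(−k₁τ) = e^(−2.95×1.84) = e^(−5.428) = 0.004392; e^(−k₂τ) = e^(−0.1345) = 0.8741.
C_R = 2.95×5.34/(0.0731−2.95) × (0.004392−0.8741) = (-5.476)×(-0.8698) = 4.763 mol/dm³.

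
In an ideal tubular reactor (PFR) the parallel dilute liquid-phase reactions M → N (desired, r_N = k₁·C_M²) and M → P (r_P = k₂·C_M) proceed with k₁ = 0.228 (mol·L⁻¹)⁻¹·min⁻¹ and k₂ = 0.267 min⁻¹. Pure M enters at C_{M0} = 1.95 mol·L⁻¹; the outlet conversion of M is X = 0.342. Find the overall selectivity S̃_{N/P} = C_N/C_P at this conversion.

C_M = C_{M0}(1−X) = 1.283 mol·L⁻¹.
Along a PFR/batch, dC_P/dC_M = −r_P/(r_N+r_P) = −k₂/(k₂+k₁·C_M).
Integrating from C_{M0} to C_M: C_P = (0.267/0.228)·ln[(0.267+0.228·1.95)/(0.267+0.228·1.28)] = 1.171·ln(0.7116/0.5595) = 0.2815 mol·L⁻¹.
Then C_N = (C_{M0}−C_M) − C_P = 0.6669 − 0.2815 = 0.3854 mol·L⁻¹.
S̃_{N/P} = C_N/C_P = 0.3854/0.2815 = 1.37.

1.37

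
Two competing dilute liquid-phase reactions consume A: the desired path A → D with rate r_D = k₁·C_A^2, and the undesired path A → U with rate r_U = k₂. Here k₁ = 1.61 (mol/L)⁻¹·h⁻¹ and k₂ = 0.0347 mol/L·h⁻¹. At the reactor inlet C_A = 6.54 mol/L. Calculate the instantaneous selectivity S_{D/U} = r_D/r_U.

S_{D/U} = r_D/r_U = (k₁·C_A^2)/(k₂) = (k₁/k₂)·C_A^2.
= (1.61×6.540^2) / (0.0347) = 68.86/0.03470 = 1985.

1985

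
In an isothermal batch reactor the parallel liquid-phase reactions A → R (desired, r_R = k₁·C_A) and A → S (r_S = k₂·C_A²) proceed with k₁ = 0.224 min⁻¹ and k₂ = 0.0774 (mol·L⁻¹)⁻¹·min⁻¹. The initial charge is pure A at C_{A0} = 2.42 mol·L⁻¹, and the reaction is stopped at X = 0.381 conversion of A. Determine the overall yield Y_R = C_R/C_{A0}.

C_A = C_{A0}(1−X) = 1.498 mol·L⁻¹.
Along a PFR/batch, dC_R/dC_A = −r_R/(r_R+r_S) = −k₁/(k₁+k₂·C_A).
Integrating from C_{A0} to C_A: C_R = (0.224/0.0774)·ln[(0.224+0.0774·2.42)/(0.224+0.0774·1.50)] = 2.894·ln(0.4113/0.3399) = 0.5515 mol·L⁻¹.
Y_R = C_R/C_{A0} = 0.5515/2.42 = 0.228.

0.228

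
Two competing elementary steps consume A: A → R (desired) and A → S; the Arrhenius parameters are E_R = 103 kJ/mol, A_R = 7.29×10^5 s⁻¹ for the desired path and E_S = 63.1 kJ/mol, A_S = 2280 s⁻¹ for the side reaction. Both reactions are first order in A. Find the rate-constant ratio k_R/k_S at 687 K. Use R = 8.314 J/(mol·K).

k_R/k_S = (A_R/A_S)·exp[−(E_R−E_S)/(RT)] = (A_R/A_S)·exp[(E_S−E_R)/(RT)].
(E_S−E_R)/(RT) = (63.1−103)×10³/(8.314×687) = -39900/5712 = -6.986.
k_R/k_S = (7.29×10^5/2280)·exp(-6.986) = 319.7 × 9.251×10^-4 = 0.296.
Since E_R > E_S, raising the temperature improves selectivity toward R.

0.296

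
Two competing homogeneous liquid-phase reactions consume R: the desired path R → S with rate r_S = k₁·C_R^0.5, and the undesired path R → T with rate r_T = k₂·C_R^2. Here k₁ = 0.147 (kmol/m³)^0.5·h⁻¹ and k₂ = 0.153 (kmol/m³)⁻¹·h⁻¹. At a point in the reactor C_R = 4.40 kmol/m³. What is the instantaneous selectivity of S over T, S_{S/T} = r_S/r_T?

S_{S/T} = r_S/r_T = (k₁·C_R^0.5)/(k₂·C_R^2) = (k₁/k₂)·C_R^-1.5.
= (0.147×4.400^0.5) / (0.153×4.400^2) = 0.3083/2.962 = 0.104.

0.104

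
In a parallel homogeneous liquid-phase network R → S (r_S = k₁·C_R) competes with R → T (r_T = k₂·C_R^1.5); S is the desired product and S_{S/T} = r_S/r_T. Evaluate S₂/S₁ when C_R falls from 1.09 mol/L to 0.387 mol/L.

S_{S/T} = (k₁/k₂)·C_R^-0.5, so S₂/S₁ = (C_{R,2}/C_{R,1})^-0.5.
= (0.387/1.09)^(-0.5) = (0.3550)^(-0.5) = 1.68.

1.68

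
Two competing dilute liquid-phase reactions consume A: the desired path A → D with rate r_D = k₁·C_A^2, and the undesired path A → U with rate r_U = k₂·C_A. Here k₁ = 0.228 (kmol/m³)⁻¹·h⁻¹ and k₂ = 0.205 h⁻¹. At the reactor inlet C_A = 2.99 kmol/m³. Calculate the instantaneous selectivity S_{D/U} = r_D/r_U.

S_{D/U} = r_D/r_U = (k₁·C_A^2)/(k₂·C_A) = (k₁/k₂)·C_A.
= (0.228×2.990^2) / (0.205×2.990) = 2.038/0.6129 = 3.33.
Since the desired path is higher order in A, keeping C_A high (PFR or concentrated feed) favours D.

3.33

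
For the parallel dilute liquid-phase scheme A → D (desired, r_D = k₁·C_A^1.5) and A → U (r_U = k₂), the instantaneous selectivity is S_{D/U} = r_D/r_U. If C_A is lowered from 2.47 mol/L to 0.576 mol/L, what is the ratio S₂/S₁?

S_{D/U} = (k₁/k₂)·C_A^1.5, so S₂/S₁ = (C_{A,2}/C_{A,1})^1.5.
= (0.576/2.47)^1.5 = (0.2332)^1.5 = 0.113.

0.113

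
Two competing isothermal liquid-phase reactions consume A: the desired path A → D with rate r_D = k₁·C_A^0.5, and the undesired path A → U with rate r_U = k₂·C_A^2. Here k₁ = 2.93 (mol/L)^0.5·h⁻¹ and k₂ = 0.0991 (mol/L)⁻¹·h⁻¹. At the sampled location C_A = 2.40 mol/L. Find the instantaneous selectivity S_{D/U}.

7.95

S_{D/U} = r_D/r_U = (k₁·C_A^0.5)/(k₂·C_A^2) = (k₁/k₂)·C_A^-1.5.
= (2.93×2.400^0.5) / (0.0991×2.400^2) = 4.539/0.5708 = 7.95.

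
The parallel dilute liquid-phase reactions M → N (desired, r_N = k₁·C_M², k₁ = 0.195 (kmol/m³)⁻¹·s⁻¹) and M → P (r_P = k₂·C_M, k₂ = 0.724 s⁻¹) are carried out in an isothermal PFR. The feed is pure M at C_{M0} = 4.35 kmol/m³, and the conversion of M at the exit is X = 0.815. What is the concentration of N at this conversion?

1.39 kmol/m³

C_M = C_{M0}(1−X) = 0.8048 kmol/m³.
Along a PFR/batch, dC_P/dC_M = −r_P/(r_N+r_P) = −k₂/(k₂+k₁·C_M).
Integrating from C_{M0} to C_M: C_P = (0.724/0.195)·ln[(0.724+0.195·4.35)/(0.724+0.195·0.805)] = 3.713·ln(1.572/0.8809) = 2.151 kmol/m³.
Then C_N = (C_{M0}−C_M) − C_P = 3.545 − 2.151 = 1.394 kmol/m³.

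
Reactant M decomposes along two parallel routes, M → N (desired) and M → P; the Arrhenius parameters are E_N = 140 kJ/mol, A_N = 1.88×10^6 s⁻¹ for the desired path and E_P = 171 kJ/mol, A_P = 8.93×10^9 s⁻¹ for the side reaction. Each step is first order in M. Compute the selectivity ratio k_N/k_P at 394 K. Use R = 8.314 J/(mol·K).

2.71

With equal orders, S_{N/P} = k_N/k_P = (A_N/A_P)·exp[(E_P−E_N)/(RT)].
(E_P−E_N)/(RT) = (171−140)×10³/(8.314×394) = 31000/3276 = 9.464.
k_N/k_P = (1.88×10^6/8.93×10^9)·exp(9.464) = 2.105×10^-4 × 12882 = 2.71.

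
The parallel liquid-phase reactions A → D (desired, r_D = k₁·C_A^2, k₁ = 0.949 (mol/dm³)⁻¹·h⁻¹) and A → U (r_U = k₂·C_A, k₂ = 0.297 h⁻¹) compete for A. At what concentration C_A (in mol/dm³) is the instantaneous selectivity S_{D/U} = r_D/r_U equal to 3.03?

0.948 mol/dm³

S_{D/U} = (k₁/k₂)·C_A ⇒ C_A = S·k₂/k₁.
= 3.03×0.297/0.949 = 0.948 mol/dm³.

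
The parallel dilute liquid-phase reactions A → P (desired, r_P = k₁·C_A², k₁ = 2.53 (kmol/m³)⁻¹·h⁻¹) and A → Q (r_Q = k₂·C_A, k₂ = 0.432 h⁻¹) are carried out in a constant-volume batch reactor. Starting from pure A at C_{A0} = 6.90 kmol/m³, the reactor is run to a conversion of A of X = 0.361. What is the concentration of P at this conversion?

C_A = C_{A0}(1−X) = 4.409 kmol/m³.
Along a PFR/batch, dC_Q/dC_A = −r_Q/(r_P+r_Q) = −k₂/(k₂+k₁·C_A).
Integrating from C_{A0} to C_A: C_Q = (0.432/2.53)·ln[(0.432+2.53·6.90)/(0.432+2.53·4.41)] = 0.1708·ln(17.89/11.59) = 0.07416 kmol/m³.
Then C_P = (C_{A0}−C_A) − C_Q = 2.491 − 0.07416 = 2.417 kmol/m³.

2.42 kmol/m³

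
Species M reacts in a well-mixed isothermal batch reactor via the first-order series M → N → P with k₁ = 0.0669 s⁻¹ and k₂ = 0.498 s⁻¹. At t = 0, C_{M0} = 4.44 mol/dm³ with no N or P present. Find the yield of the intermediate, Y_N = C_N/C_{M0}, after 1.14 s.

For first-order series with pure M initially, C_N(t) = k₁C_{M0}/(k₂−k₁)·(e^(−k₁t) − e^(−k₂t)).
e^(−k₁t) = e^(−0.0669×1.14) = e^(−0.07627) = 0.9266; e^(−k₂t) = e^(−0.5677) = 0.5668.
C_N = 0.0669×4.44/(0.498−0.0669) × (0.9266−0.5668) = 0.6890×0.3598 = 0.2479 mol/dm³.
Y_N = C_N/C_{M0} = 0.2479/4.44 = 0.0558.

0.0558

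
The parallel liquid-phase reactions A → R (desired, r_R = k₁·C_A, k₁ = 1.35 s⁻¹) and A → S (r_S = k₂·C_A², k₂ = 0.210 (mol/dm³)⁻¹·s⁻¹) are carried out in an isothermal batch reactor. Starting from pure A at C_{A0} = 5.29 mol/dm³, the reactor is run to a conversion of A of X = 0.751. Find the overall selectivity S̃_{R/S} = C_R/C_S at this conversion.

2.03

C_A = C_{A0}(1−X) = 1.317 mol/dm³.
Along a PFR/batch, dC_R/dC_A = −r_R/(r_R+r_S) = −k₁/(k₁+k₂·C_A).
Integrating from C_{A0} to C_A: C_R = (1.35/0.210)·ln[(1.35+0.210·5.29)/(1.35+0.210·1.32)] = 6.429·ln(2.461/1.627) = 2.662 mol/dm³.
C_S = (C_{A0}−C_A)−C_R = 1.311 mol/dm³; S̃_{R/S} = 2.662/1.311 = 2.03.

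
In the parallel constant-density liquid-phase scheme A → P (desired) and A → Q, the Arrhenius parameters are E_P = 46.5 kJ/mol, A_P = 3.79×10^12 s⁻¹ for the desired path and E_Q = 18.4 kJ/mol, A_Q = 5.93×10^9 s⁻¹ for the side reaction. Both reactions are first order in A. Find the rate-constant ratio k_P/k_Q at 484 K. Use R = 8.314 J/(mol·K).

With equal orders, S_{P/Q} = k_P/k_Q = (A_P/A_Q)·exp[(E_Q−E_P)/(RT)].
(E_Q−E_P)/(RT) = (18.4−46.5)×10³/(8.314×484) = -28100/4024 = -6.983.
k_P/k_Q = (3.79×10^12/5.93×10^9)·exp(-6.983) = 639.1 × 9.274×10^-4 = 0.593.

0.593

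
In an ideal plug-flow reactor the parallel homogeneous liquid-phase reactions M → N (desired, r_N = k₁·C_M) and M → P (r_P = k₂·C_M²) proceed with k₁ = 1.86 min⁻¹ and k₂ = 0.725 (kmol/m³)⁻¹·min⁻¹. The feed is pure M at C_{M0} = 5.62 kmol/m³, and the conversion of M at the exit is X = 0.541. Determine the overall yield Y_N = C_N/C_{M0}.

C_M = C_{M0}(1−X) = 2.580 kmol/m³.
Along a PFR/batch, dC_N/dC_M = −r_N/(r_N+r_P) = −k₁/(k₁+k₂·C_M).
Integrating from C_{M0} to C_M: C_N = (1.86/0.725)·ln[(1.86+0.725·5.62)/(1.86+0.725·2.58)] = 2.566·ln(5.934/3.730) = 1.191 kmol/m³.
Y_N = C_N/C_{M0} = 1.191/5.62 = 0.212.

0.212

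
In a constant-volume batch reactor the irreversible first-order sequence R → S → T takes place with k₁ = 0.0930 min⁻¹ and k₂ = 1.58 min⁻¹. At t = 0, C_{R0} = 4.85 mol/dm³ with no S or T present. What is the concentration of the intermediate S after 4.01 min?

For first-order series with pure R initially, C_S(t) = k₁C_{R0}/(k₂−k₁)·(e^(−k₁t) − e^(−k₂t)).
e^(−k₁t) = e^(−0.0930×4.01) = e^(−0.3729) = 0.6887; e^(−k₂t) = e^(−6.336) = 0.001772.
C_S = 0.0930×4.85/(1.58−0.0930) × (0.6887−0.001772) = 0.3033×0.6869 = 0.2084 mol/dm³.

0.208 mol/dm³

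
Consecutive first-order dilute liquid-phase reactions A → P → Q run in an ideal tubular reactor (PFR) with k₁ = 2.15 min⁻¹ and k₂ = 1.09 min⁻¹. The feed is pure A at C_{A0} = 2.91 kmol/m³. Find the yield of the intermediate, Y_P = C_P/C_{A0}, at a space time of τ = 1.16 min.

0.405

For first-order series with pure A initially, C_P(τ) = k₁C_{A0}/(k₂−k₁)·(e^(−k₁τ) − e^(−k₂τ)).
e^(−k₁τ) = e^(−2.15×1.16) = e^(−2.494) = 0.08258; e^(−k₂τ) = e^(−1.264) = 0.2824.
C_P = 2.15×2.91/(1.09−2.15) × (0.08258−0.2824) = (-5.902)×(-0.1998) = 1.179 kmol/m³.
Y_P = C_P/C_{A0} = 1.179/2.91 = 0.405.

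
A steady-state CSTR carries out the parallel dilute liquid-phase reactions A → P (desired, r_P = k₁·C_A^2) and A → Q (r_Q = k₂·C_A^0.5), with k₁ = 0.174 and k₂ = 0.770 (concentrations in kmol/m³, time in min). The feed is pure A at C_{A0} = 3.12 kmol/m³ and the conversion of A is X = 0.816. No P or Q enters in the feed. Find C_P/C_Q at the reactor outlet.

0.0983

Exit C_A = C_{A0}(1−X) = 3.12×0.184 = 0.5741 kmol/m³.
A CSTR operates uniformly at the exit composition, giving r_P = 0.05734 and r_Q = 0.5834 (each k·C_A^n at C_A = 0.5741).
Overall selectivity = C_P/C_Q = r_Pτ/(r_Qτ) = r_P/r_Q = 0.0983.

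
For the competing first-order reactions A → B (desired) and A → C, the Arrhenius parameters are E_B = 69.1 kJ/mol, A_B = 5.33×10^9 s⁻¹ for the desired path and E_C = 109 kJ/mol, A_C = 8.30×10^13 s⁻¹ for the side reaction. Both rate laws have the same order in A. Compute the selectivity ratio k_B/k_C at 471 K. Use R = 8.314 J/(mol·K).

With equal orders, S_{B/C} = k_B/k_C = (A_B/A_C)·exp[(E_C−E_B)/(RT)].
(E_C−E_B)/(RT) = (109−69.1)×10³/(8.314×471) = 39900/3916 = 10.19.
k_B/k_C = (5.33×10^9/8.30×10^13)·exp(10.19) = 6.422×10^-5 × 26615 = 1.71.
Since E_B < E_C, lowering the temperature improves selectivity toward B.

1.71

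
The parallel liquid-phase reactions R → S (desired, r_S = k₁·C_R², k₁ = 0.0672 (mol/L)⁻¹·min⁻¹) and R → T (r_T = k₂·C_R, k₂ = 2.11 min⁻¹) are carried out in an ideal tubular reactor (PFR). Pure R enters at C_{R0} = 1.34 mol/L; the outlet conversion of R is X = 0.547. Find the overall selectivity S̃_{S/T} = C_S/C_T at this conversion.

C_R = C_{R0}(1−X) = 0.6070 mol/L.
Along a PFR/batch, dC_T/dC_R = −r_T/(r_S+r_T) = −k₂/(k₂+k₁·C_R).
Integrating from C_{R0} to C_R: C_T = (2.11/0.0672)·ln[(2.11+0.0672·1.34)/(2.11+0.0672·0.607)] = 31.40·ln(2.200/2.151) = 0.7110 mol/L.
Then C_S = (C_{R0}−C_R) − C_T = 0.7330 − 0.7110 = 0.02201 mol/L.
S̃_{S/T} = C_S/C_T = 0.02201/0.7110 = 0.0310.

0.0310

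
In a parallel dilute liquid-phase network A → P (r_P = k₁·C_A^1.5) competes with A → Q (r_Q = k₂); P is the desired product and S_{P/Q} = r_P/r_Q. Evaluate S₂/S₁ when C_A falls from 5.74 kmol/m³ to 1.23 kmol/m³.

0.0992

S_{P/Q} = (k₁/k₂)·C_A^1.5, so S₂/S₁ = (C_{A,2}/C_{A,1})^1.5.
= (1.23/5.74)^1.5 = (0.2143)^1.5 = 0.0992.
Selectivity toward P falls as C_A falls — high-concentration operation is favoured.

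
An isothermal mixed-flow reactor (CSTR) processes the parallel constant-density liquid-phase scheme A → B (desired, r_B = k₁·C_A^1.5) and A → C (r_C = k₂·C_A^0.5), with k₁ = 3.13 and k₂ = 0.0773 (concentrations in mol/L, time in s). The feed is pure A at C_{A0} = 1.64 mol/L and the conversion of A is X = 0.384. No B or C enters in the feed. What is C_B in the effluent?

0.615 mol/L

Exit C_A = C_{A0}(1−X) = 1.64×0.616 = 1.010 mol/L.
Rates in a CSTR are evaluated at the outlet concentration: r_B = 3.13×1.010^1.5 = 3.178, r_C = 0.0773×1.010^0.5 = 0.07769.
Fraction of consumed A going to B: r_B/(r_B+r_C) = 0.9761.
C_B = 0.9761·C_{A0}·X = 0.9761×1.64×0.384 = 0.615 mol/L.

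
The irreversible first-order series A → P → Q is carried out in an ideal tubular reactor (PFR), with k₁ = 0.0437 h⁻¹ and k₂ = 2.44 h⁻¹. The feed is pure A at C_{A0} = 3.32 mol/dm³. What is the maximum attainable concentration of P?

0.0553 mol/dm³

For a first-order series the maximum intermediate yield is C_{P,max}/C_{A0} = (k₁/k₂)^[k₂/(k₂−k₁)].
= (0.0437/2.44)^(2.44/(2.44−0.0437)) = (0.01791)^(1.018) = 0.01664.
C_{P,max} = 0.01664×3.32 = 0.0553 mol/dm³.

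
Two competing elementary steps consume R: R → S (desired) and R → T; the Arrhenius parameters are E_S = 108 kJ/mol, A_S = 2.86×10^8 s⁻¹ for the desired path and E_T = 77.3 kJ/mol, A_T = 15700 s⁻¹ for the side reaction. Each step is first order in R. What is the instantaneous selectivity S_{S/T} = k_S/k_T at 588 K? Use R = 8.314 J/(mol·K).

34.1

k_S/k_T = (A_S/A_T)·exp[−(E_S−E_T)/(RT)] = (A_S/A_T)·exp[(E_T−E_S)/(RT)].
(E_T−E_S)/(RT) = (77.3−108)×10³/(8.314×588) = -30700/4889 = -6.280.
k_S/k_T = (2.86×10^8/15700)·exp(-6.280) = 18217 × 0.001874 = 34.1.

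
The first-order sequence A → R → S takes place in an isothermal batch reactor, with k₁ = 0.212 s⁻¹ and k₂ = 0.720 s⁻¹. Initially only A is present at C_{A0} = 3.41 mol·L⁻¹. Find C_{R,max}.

Evaluating C_R at t_opt = ln(k₂/k₁)/(k₂−k₁) gives C_{R,max}/C_{A0} = (k₁/k₂)^[k₂/(k₂−k₁)].
= (0.212/0.720)^(0.720/(0.720−0.212)) = (0.2944)^(1.417) = 0.1768.
C_{R,max} = 0.1768×3.41 = 0.603 mol·L⁻¹.

0.603 mol·L⁻¹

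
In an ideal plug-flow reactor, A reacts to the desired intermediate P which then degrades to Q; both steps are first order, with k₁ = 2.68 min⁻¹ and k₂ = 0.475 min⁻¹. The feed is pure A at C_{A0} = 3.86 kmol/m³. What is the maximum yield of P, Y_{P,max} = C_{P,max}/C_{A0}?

0.689

Evaluating C_P at τ_opt = ln(k₂/k₁)/(k₂−k₁) gives C_{P,max}/C_{A0} = (k₁/k₂)^[k₂/(k₂−k₁)].
= (2.68/0.475)^(0.475/(0.475−2.68)) = (5.642)^(-0.2154) = 0.6889.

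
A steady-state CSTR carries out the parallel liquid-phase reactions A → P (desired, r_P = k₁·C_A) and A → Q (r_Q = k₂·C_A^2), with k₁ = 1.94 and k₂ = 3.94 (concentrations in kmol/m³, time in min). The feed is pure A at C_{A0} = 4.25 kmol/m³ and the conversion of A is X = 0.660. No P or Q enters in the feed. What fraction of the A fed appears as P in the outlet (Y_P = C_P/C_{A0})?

Exit C_A = C_{A0}(1−X) = 4.25×0.340 = 1.445 kmol/m³.
Rates in a CSTR are evaluated at the outlet concentration: r_P = 1.94×1.445 = 2.803, r_Q = 3.94×1.445^2 = 8.227.
Fraction of consumed A going to P: r_P/(r_P+r_Q) = 0.2541.
C_P = 0.2541·C_{A0}·X = 0.2541×4.25×0.660 = 0.713 kmol/m³; Y_P = C_P/C_{A0} = 0.168.

0.168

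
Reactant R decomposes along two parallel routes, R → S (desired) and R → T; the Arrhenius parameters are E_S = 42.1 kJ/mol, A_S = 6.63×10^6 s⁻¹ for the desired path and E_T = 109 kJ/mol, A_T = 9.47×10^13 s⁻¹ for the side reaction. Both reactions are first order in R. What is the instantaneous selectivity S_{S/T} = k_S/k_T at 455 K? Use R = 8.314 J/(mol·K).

3.35

Since both paths have the same order in R, the concentration cancels and S_{S/T} = k_S/k_T = (A_S/A_T)·exp[(E_T−E_S)/(RT)].
(E_T−E_S)/(RT) = (109−42.1)×10³/(8.314×455) = 66900/3783 = 17.68.
k_S/k_T = (6.63×10^6/9.47×10^13)·exp(17.68) = 7.001×10^-8 × 4.792×10^7 = 3.35.
Since E_S < E_T, lowering the temperature improves selectivity toward S.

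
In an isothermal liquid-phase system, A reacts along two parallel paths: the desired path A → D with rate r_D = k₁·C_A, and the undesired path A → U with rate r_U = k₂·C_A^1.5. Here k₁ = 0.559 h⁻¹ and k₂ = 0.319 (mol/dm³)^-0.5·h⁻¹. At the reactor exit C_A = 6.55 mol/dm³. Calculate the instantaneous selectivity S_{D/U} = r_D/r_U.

S_{D/U} = r_D/r_U = (k₁·C_A)/(k₂·C_A^1.5) = (k₁/k₂)·C_A^-0.5.
= (0.559×6.550) / (0.319×6.550^1.5) = 3.661/5.348 = 0.685.

0.685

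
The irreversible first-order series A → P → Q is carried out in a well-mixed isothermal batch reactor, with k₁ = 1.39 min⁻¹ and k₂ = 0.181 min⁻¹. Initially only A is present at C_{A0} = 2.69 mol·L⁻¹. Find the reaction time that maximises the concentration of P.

The intermediate peaks when r₁ = r₂, i.e. k₁e^(−k₁t) = k₂e^(−k₂t), giving t_opt = ln(k₂/k₁)/(k₂−k₁).
= ln(0.181/1.39)/(0.181−1.39) = ln(0.1302)/-1.209 = -2.039/-1.209 = 1.69 min.

1.69 min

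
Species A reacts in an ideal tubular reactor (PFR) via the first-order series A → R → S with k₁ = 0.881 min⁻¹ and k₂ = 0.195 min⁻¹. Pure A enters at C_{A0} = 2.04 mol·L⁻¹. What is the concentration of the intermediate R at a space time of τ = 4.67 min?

For first-order series with pure A initially, C_R(τ) = k₁C_{A0}/(k₂−k₁)·(e^(−k₁τ) − e^(−k₂τ)).
e^(−k₁τ) = e^(−0.881×4.67) = e^(−4.114) = 0.01634; e^(−k₂τ) = e^(−0.9107) = 0.4023.
C_R = 0.881×2.04/(0.195−0.881) × (0.01634−0.4023) = (-2.620)×(-0.3859) = 1.011 mol·L⁻¹.

1.01 mol·L⁻¹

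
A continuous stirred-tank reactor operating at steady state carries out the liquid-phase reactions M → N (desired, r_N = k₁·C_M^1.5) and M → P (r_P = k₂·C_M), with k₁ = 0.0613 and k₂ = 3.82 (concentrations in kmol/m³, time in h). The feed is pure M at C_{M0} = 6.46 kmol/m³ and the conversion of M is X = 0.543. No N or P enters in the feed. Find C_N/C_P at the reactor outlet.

Exit C_M = C_{M0}(1−X) = 6.46×0.457 = 2.952 kmol/m³.
In a CSTR the entire volume is at exit conditions, so r_N = 0.0613×2.952^1.5 = 0.3109 and r_P = 3.82×2.952 = 11.28.
Overall selectivity = C_N/C_P = r_Nτ/(r_Pτ) = r_N/r_P = 0.0276.

0.0276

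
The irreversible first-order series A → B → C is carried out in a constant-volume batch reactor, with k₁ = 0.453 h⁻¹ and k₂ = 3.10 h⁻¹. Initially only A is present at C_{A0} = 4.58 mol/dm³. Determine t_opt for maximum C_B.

0.727 h

The intermediate peaks when r₁ = r₂, i.e. k₁e^(−k₁t) = k₂e^(−k₂t), giving t_opt = ln(k₂/k₁)/(k₂−k₁).
= ln(3.10/0.453)/(3.10−0.453) = ln(6.843)/2.647 = 1.923/2.647 = 0.727 h.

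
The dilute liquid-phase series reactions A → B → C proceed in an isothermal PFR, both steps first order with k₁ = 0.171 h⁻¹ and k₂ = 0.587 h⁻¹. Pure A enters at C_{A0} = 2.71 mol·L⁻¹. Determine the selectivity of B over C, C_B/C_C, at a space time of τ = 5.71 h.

0.291

The intermediate concentration in a first-order A→B→C sequence is C_B = k₁C_{A0}(e^(−k₁τ) − e^(−k₂τ))/(k₂−k₁).
e^(−k₁τ) = e^(−0.171×5.71) = e^(−0.9764) = 0.3767; e^(−k₂τ) = e^(−3.352) = 0.03502.
C_B = 0.171×2.71/(0.587−0.171) × (0.3767−0.03502) = 1.114×0.3416 = 0.3806 mol·L⁻¹.
C_A = C_{A0}e^(−k₁τ) = 1.021 mol·L⁻¹, so C_C = C_{A0}−C_A−C_B = 1.309 mol·L⁻¹; C_B/C_C = 0.291.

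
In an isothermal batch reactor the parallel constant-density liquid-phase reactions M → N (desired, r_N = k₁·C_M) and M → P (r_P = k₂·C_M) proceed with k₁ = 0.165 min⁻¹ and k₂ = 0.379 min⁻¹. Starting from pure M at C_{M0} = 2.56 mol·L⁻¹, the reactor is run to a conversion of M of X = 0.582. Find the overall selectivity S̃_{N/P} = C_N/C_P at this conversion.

0.435

C_M = C_{M0}(1−X) = 1.070 mol·L⁻¹.
Both paths are first order in M, so the instantaneous fraction to N is constant: dC_N/d(−C_M) = k₁/(k₁+k₂) = 0.3033.
C_N = 0.3033·(C_{M0}−C_M) = 0.3033×1.490 = 0.452 mol·L⁻¹.
C_P = (C_{M0}−C_M)−C_N = 1.038 mol·L⁻¹; S̃_{N/P} = 0.4519/1.038 = 0.435.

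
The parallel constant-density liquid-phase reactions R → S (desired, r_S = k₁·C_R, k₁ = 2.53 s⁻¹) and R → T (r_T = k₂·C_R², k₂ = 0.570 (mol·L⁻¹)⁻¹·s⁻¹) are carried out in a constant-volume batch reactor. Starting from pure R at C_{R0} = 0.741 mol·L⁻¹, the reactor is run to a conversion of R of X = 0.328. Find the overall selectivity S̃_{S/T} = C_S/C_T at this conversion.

7.18

C_R = C_{R0}(1−X) = 0.4980 mol·L⁻¹.
Along a PFR/batch, dC_S/dC_R = −r_S/(r_S+r_T) = −k₁/(k₁+k₂·C_R).
Integrating from C_{R0} to C_R: C_S = (2.53/0.570)·ln[(2.53+0.570·0.741)/(2.53+0.570·0.498)] = 4.439·ln(2.952/2.814) = 0.2133 mol·L⁻¹.
C_T = (C_{R0}−C_R)−C_S = 0.02973 mol·L⁻¹; S̃_{S/T} = 0.2133/0.02973 = 7.18.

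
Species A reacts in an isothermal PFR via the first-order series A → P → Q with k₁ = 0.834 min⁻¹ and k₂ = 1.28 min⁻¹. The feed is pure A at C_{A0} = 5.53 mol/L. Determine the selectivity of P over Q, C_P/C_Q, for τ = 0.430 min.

Solving the coupled first-order balances gives C_P(τ) = [k₁/(k₂−k₁)]·C_{A0}·(e^(−k₁τ) − e^(−k₂τ)).
e^(−k₁τ) = e^(−0.834×0.430) = e^(−0.3586) = 0.6986; e^(−k₂τ) = e^(−0.5504) = 0.5767.
C_P = 0.834×5.53/(1.28−0.834) × (0.6986−0.5767) = 10.34×0.1219 = 1.261 mol/L.
C_A = C_{A0}e^(−k₁τ) = 3.863 mol/L, so C_Q = C_{A0}−C_A−C_P = 0.4058 mol/L; C_P/C_Q = 3.11.

3.11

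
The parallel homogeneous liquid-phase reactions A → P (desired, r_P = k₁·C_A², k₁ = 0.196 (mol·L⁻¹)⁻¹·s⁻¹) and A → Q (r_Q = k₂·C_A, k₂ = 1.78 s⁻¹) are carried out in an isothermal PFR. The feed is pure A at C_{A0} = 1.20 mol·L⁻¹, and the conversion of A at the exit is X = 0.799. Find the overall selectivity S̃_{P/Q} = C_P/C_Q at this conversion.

0.0785

C_A = C_{A0}(1−X) = 0.2412 mol·L⁻¹.
Along a PFR/batch, dC_Q/dC_A = −r_Q/(r_P+r_Q) = −k₂/(k₂+k₁·C_A).
Integrating from C_{A0} to C_A: C_Q = (1.78/0.196)·ln[(1.78+0.196·1.20)/(1.78+0.196·0.241)] = 9.082·ln(2.015/1.827) = 0.8890 mol·L⁻¹.
Then C_P = (C_{A0}−C_A) − C_Q = 0.9588 − 0.8890 = 0.06978 mol·L⁻¹.
S̃_{P/Q} = C_P/C_Q = 0.06978/0.8890 = 0.0785.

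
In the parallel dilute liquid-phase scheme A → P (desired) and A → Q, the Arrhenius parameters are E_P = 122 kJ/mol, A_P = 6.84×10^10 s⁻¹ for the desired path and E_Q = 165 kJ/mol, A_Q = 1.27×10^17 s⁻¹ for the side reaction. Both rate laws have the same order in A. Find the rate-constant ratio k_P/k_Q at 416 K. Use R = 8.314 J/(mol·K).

0.135

Since both paths have the same order in A, the concentration cancels and S_{P/Q} = k_P/k_Q = (A_P/A_Q)·exp[(E_Q−E_P)/(RT)].
(E_Q−E_P)/(RT) = (165−122)×10³/(8.314×416) = 43000/3459 = 12.43.
k_P/k_Q = (6.84×10^10/1.27×10^17)·exp(12.43) = 5.386×10^-7 × 2.509×10^5 = 0.135.
Since E_P < E_Q, lowering the temperature improves selectivity toward P.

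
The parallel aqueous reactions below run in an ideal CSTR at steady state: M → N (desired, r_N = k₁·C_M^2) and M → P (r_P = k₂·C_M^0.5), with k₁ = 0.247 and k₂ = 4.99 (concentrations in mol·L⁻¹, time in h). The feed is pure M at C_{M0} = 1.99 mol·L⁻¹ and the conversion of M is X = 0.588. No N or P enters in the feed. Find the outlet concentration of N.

0.0415 mol·L⁻¹

Exit C_M = C_{M0}(1−X) = 1.99×0.412 = 0.8199 mol·L⁻¹.
Rates in a CSTR are evaluated at the outlet concentration: r_N = 0.247×0.8199^2 = 0.1660, r_P = 4.99×0.8199^0.5 = 4.518.
Fraction of consumed M going to N: r_N/(r_N+r_P) = 0.03544.
C_N = 0.03544·C_{M0}·X = 0.03544×1.99×0.588 = 0.0415 mol·L⁻¹.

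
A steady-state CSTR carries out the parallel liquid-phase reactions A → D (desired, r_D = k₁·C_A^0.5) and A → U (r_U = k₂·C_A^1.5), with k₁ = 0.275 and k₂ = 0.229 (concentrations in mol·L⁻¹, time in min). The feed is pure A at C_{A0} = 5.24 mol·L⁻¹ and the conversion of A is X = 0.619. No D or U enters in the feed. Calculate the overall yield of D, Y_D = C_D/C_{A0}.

Exit C_A = C_{A0}(1−X) = 5.24×0.381 = 1.996 mol·L⁻¹.
A CSTR operates uniformly at the exit composition, giving r_D = 0.3886 and r_U = 0.6460 (each k·C_A^n at C_A = 1.996).
Fraction of consumed A going to D: r_D/(r_D+r_U) = 0.3756.
C_D = 0.3756·C_{A0}·X = 0.3756×5.24×0.619 = 1.22 mol·L⁻¹; Y_D = C_D/C_{A0} = 0.232.

0.232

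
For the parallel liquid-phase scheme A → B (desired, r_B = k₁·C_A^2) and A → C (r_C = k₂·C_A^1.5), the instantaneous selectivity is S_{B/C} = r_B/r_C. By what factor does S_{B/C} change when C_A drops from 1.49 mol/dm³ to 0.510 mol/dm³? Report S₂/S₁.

S_{B/C} = (k₁/k₂)·C_A^0.5, so S₂/S₁ = (C_{A,2}/C_{A,1})^0.5.
= (0.510/1.49)^0.5 = (0.3423)^0.5 = 0.585.

0.585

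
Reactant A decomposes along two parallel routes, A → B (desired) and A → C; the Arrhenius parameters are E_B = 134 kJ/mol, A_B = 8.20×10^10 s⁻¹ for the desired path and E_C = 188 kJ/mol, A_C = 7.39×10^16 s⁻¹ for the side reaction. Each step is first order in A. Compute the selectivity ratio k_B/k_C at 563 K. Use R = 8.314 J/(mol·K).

0.114

Since both paths have the same order in A, the concentration cancels and S_{B/C} = k_B/k_C = (A_B/A_C)·exp[(E_C−E_B)/(RT)].
(E_C−E_B)/(RT) = (188−134)×10³/(8.314×563) = 54000/4681 = 11.54.
k_B/k_C = (8.20×10^10/7.39×10^16)·exp(11.54) = 1.110×10^-6 × 1.024×10^5 = 0.114.
Since E_B < E_C, lowering the temperature improves selectivity toward B.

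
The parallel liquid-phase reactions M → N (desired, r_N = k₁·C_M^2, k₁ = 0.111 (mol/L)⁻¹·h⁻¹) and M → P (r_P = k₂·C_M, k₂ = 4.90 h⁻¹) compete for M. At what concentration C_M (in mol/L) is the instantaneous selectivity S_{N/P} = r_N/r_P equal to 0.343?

15.1 mol/L

S_{N/P} = (k₁/k₂)·C_M ⇒ C_M = S·k₂/k₁.
= 0.343×4.90/0.111 = 15.1 mol/L.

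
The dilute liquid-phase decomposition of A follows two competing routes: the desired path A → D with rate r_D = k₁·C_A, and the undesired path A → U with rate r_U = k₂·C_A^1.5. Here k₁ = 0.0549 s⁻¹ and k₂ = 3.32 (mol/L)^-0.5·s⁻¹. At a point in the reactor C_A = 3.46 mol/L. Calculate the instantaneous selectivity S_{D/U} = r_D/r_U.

S_{D/U} = r_D/r_U = (k₁·C_A)/(k₂·C_A^1.5) = (k₁/k₂)·C_A^-0.5.
= (0.0549×3.460) / (3.32×3.460^1.5) = 0.1900/21.37 = 0.00889.
The undesired path is higher order in A, so low C_A (CSTR or dilute feed) favours D.

0.00889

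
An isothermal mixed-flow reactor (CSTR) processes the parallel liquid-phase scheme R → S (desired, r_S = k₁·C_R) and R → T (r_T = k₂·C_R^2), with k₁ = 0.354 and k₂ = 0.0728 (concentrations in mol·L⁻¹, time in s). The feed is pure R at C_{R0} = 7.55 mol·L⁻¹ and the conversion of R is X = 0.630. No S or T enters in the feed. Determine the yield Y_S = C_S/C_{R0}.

Exit C_R = C_{R0}(1−X) = 7.55×0.370 = 2.793 mol·L⁻¹.
In a CSTR the entire volume is at exit conditions, so r_S = 0.354×2.793 = 0.9889 and r_T = 0.0728×2.793^2 = 0.5681.
Fraction of consumed R going to S: r_S/(r_S+r_T) = 0.6351.
C_S = 0.6351·C_{R0}·X = 0.6351×7.55×0.630 = 3.02 mol·L⁻¹; Y_S = C_S/C_{R0} = 0.400.

0.400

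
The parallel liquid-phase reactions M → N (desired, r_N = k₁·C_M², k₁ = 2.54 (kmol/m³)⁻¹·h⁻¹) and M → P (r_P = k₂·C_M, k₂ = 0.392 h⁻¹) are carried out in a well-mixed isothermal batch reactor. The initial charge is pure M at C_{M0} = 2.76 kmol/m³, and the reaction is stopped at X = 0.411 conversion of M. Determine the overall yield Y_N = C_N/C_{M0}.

0.383

C_M = C_{M0}(1−X) = 1.626 kmol/m³.
Along a PFR/batch, dC_P/dC_M = −r_P/(r_N+r_P) = −k₂/(k₂+k₁·C_M).
Integrating from C_{M0} to C_M: C_P = (0.392/2.54)·ln[(0.392+2.54·2.76)/(0.392+2.54·1.63)] = 0.1543·ln(7.402/4.521) = 0.07609 kmol/m³.
Then C_N = (C_{M0}−C_M) − C_P = 1.134 − 0.07609 = 1.058 kmol/m³.
Y_N = C_N/C_{M0} = 1.058/2.76 = 0.383.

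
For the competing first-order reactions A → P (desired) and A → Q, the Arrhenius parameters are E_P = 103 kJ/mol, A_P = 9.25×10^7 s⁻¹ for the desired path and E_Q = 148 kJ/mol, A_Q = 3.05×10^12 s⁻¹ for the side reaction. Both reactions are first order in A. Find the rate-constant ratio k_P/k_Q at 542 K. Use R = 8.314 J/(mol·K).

0.659

Since both paths have the same order in A, the concentration cancels and S_{P/Q} = k_P/k_Q = (A_P/A_Q)·exp[(E_Q−E_P)/(RT)].
(E_Q−E_P)/(RT) = (148−103)×10³/(8.314×542) = 45000/4506 = 9.986.
k_P/k_Q = (9.25×10^7/3.05×10^12)·exp(9.986) = 3.033×10^-5 × 21726 = 0.659.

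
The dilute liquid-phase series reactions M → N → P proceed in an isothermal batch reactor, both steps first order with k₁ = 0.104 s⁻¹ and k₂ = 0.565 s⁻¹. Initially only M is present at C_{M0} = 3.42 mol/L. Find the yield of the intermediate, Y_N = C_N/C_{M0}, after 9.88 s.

For first-order series with pure M initially, C_N(t) = k₁C_{M0}/(k₂−k₁)·(e^(−k₁t) − e^(−k₂t)).
e^(−k₁t) = e^(−0.104×9.88) = e^(−1.028) = 0.3579; e^(−k₂t) = e^(−5.582) = 0.003764.
C_N = 0.104×3.42/(0.565−0.104) × (0.3579−0.003764) = 0.7715×0.3541 = 0.2732 mol/L.
Y_N = C_N/C_{M0} = 0.2732/3.42 = 0.0799.

0.0799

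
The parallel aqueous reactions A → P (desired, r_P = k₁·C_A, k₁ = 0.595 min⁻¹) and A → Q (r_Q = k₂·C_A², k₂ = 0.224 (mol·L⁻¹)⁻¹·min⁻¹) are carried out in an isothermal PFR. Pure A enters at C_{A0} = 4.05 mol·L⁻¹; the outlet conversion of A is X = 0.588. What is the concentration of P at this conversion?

1.17 mol·L⁻¹

C_A = C_{A0}(1−X) = 1.669 mol·L⁻¹.
Along a PFR/batch, dC_P/dC_A = −r_P/(r_P+r_Q) = −k₁/(k₁+k₂·C_A).
Integrating from C_{A0} to C_A: C_P = (0.595/0.224)·ln[(0.595+0.224·4.05)/(0.595+0.224·1.67)] = 2.656·ln(1.502/0.9688) = 1.165 mol·L⁻¹.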